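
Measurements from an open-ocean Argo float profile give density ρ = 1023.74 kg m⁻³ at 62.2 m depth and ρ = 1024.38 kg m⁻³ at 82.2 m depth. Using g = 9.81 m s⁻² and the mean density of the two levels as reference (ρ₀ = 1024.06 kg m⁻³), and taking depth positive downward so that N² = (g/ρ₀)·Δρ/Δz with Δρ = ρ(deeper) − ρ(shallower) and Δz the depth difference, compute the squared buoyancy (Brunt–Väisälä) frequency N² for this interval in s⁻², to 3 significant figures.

Δρ = 1024.38 − 1023.74 = 0.64 kg m⁻³ over Δz = 82.2 − 62.2 = 20 m.
N² = (9.81/1024.06) × (0.64/20) = 3.0654 × 10⁻⁴ s⁻² ≈ 3.07 × 10⁻⁴ s⁻².

3.07 × 10⁻⁴ s⁻²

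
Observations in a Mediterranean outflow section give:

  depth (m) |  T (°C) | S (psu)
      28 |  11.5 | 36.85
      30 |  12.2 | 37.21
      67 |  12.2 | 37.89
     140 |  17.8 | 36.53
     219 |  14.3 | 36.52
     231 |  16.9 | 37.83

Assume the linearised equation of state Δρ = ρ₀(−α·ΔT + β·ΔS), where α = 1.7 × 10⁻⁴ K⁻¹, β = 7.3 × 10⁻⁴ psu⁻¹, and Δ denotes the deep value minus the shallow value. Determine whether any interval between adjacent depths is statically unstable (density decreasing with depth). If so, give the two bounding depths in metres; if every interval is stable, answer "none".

Evaluate Δρ/ρ₀ = −αΔT + βΔS across each adjacent pair:
  28–30 m: −αΔT+βΔS = −(1.7 × 10⁻⁴)(+0.7)+(7.3 × 10⁻⁴)(+0.36) = 1.4 × 10⁻⁴ → stable
  30–67 m: −αΔT+βΔS = −(1.7 × 10⁻⁴)(+0.0)+(7.3 × 10⁻⁴)(+0.68) = 5.0 × 10⁻⁴ → stable
  67–140 m: −αΔT+βΔS = −(1.7 × 10⁻⁴)(+5.6)+(7.3 × 10⁻⁴)(-1.36) = -1.9 × 10⁻³ → UNSTABLE
  140–219 m: −αΔT+βΔS = −(1.7 × 10⁻⁴)(-3.5)+(7.3 × 10⁻⁴)(-0.01) = 5.9 × 10⁻⁴ → stable
  219–231 m: −αΔT+βΔS = −(1.7 × 10⁻⁴)(+2.6)+(7.3 × 10⁻⁴)(+1.31) = 5.1 × 10⁻⁴ → stable
The 67–140 m interval has Δρ < 0: lighter water underlies denser water.

67–140 m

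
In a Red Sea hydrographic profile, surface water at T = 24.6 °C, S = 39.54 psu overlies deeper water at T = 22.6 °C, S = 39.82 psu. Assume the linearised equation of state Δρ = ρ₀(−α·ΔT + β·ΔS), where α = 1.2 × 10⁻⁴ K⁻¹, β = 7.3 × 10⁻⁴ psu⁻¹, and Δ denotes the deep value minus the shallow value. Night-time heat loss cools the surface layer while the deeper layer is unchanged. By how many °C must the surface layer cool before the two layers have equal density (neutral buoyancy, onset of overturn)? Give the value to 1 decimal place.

Neutral buoyancy requires Δρ = 0, i.e. −α(T_deep − T_surf′) + β(S_deep − S_surf) = 0.
T_surf′ = T_deep − (β/α)·ΔS = 22.6 − (7.3 × 10⁻⁴/1.2 × 10⁻⁴)·(+0.28) = 20.897 °C.
Cooling required: 24.6 − (20.897) = 3.703 °C.

3.7 °C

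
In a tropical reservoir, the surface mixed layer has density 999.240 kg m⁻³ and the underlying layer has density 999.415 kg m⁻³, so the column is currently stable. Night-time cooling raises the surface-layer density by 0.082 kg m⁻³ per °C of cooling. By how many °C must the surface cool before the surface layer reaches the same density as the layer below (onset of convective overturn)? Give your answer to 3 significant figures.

2.13 °C

Density deficit of the surface layer: 999.415 − 999.240 = 0.175 kg m⁻³.
Required change = 0.175 / 0.082 = 2.13 °C.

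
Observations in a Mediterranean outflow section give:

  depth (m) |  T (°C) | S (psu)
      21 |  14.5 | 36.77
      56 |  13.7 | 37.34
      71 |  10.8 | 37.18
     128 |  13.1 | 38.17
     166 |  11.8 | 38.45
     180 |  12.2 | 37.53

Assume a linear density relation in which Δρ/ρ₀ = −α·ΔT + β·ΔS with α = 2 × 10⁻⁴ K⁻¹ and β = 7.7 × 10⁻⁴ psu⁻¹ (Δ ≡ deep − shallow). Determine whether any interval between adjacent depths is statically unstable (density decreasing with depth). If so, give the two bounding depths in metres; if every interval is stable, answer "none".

166–180 m

Evaluate Δρ/ρ₀ = −αΔT + βΔS across each adjacent pair:
  21–56 m: −αΔT+βΔS = −(2 × 10⁻⁴)(-0.8)+(7.7 × 10⁻⁴)(+0.57) = 6.0 × 10⁻⁴ → stable
  56–71 m: −αΔT+βΔS = −(2 × 10⁻⁴)(-2.9)+(7.7 × 10⁻⁴)(-0.16) = 4.6 × 10⁻⁴ → stable
  71–128 m: −αΔT+βΔS = −(2 × 10⁻⁴)(+2.3)+(7.7 × 10⁻⁴)(+0.99) = 3.0 × 10⁻⁴ → stable
  128–166 m: −αΔT+βΔS = −(2 × 10⁻⁴)(-1.3)+(7.7 × 10⁻⁴)(+0.28) = 4.8 × 10⁻⁴ → stable
  166–180 m: −αΔT+βΔS = −(2 × 10⁻⁴)(+0.4)+(7.7 × 10⁻⁴)(-0.92) = -7.9 × 10⁻⁴ → UNSTABLE
The 166–180 m interval has Δρ < 0: lighter water underlies denser water.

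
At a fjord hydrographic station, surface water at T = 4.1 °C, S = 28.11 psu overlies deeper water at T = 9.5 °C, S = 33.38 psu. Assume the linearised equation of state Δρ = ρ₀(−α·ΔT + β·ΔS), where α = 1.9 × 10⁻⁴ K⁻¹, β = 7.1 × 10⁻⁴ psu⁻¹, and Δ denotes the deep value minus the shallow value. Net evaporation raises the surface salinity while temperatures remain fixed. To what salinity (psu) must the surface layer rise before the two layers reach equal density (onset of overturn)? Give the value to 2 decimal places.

Neutral buoyancy requires −α(T_deep − T_surf) + β(S_deep − S_surf′) = 0.
S_surf′ = S_deep − (α/β)·ΔT = 33.38 − (1.9 × 10⁻⁴/7.1 × 10⁻⁴)·(+5.4) = 31.9349 psu.
Increase required: 31.9349 − 28.11 = 3.8249 psu.

31.93 psu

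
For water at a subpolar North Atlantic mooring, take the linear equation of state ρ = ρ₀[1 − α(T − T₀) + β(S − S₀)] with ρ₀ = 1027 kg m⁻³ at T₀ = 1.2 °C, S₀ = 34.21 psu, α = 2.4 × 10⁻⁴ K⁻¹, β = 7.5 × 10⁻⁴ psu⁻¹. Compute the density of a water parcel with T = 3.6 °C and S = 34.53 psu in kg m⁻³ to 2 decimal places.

T − T₀ = +2.4 K, S − S₀ = +0.32 psu.
Bracket = 1 − α·(+2.4) + β·(+0.32) = 1 + (-3.36 × 10⁻⁴) = 0.9996640.
ρ = 1027 × 0.9996640 = 1026.65 kg m⁻³.

1026.65 kg m⁻³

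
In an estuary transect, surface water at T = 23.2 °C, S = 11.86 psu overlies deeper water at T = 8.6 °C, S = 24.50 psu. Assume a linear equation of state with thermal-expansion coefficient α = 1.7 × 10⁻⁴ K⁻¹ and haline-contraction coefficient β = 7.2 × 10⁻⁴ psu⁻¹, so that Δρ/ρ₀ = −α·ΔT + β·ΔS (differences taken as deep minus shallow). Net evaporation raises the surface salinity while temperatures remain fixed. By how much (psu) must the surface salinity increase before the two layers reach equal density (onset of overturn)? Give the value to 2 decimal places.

Neutral buoyancy requires −α(T_deep − T_surf) + β(S_deep − S_surf′) = 0.
S_surf′ = S_deep − (α/β)·ΔT = 24.50 − (1.7 × 10⁻⁴/7.2 × 10⁻⁴)·(-14.6) = 27.9472 psu.
Increase required: 27.9472 − 11.86 = 16.0872 psu.

16.09 psu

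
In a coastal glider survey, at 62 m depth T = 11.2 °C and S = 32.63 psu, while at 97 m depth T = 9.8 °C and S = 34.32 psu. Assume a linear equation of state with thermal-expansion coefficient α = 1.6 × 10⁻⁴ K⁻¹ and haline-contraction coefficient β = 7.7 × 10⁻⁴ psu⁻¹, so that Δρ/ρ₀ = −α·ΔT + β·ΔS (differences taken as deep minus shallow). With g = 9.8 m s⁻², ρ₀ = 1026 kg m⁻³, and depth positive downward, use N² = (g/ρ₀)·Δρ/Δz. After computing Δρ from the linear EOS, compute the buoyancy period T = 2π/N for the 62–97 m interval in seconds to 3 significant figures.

304 s

ΔT = -1.4 K, ΔS = +1.69 psu (deep − shallow).
Δρ/ρ₀ = −αΔT + βΔS = 2.24 × 10⁻⁴ + 1.3013 × 10⁻³ = 1.5253 × 10⁻³, so Δρ ≈ 1.565 kg m⁻³.
N² = (g/ρ₀)·Δρ/Δz = g·(Δρ/ρ₀)/Δz = 9.8 × 1.5253 × 10⁻³ / 35 = 4.2708 × 10⁻⁴ s⁻².
N = √(4.2708 × 10⁻⁴) = 0.020666 rad s⁻¹ → T = 2π/N = 304.03 s ≈ 304 s.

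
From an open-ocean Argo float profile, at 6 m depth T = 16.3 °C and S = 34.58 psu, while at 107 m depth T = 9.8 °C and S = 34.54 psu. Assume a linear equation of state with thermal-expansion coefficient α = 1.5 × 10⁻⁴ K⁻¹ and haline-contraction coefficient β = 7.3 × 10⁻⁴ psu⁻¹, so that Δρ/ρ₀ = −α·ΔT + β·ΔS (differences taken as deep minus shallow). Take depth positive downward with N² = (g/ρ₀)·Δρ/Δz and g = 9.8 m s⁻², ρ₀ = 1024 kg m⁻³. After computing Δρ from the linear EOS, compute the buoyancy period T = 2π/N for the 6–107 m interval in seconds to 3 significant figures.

656 s

ΔT = -6.5 K, ΔS = -0.04 psu (deep − shallow).
Δρ/ρ₀ = −αΔT + βΔS = 9.75 × 10⁻⁴ − 2.92 × 10⁻⁵ = 9.458 × 10⁻⁴, so Δρ ≈ 0.9685 kg m⁻³.
N² = (g/ρ₀)·Δρ/Δz = g·(Δρ/ρ₀)/Δz = 9.8 × 9.458 × 10⁻⁴ / 101 = 9.1771 × 10⁻⁵ s⁻².
N = √(9.1771 × 10⁻⁵) = 9.5797 × 10⁻³ rad s⁻¹ → T = 2π/N = 655.89 s ≈ 656 s.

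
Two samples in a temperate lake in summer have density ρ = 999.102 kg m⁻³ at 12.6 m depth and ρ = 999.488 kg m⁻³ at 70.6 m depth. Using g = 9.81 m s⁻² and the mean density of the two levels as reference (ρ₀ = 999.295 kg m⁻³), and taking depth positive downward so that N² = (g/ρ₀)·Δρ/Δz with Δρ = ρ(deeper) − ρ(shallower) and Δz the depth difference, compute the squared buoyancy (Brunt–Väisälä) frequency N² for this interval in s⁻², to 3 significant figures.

6.53 × 10⁻⁵ s⁻²

Δρ = 999.488 − 999.102 = 0.386 kg m⁻³ over Δz = 70.6 − 12.6 = 58 m.
N² = (9.81/999.295) × (0.386/58) = 6.5333 × 10⁻⁵ s⁻² ≈ 6.53 × 10⁻⁵ s⁻².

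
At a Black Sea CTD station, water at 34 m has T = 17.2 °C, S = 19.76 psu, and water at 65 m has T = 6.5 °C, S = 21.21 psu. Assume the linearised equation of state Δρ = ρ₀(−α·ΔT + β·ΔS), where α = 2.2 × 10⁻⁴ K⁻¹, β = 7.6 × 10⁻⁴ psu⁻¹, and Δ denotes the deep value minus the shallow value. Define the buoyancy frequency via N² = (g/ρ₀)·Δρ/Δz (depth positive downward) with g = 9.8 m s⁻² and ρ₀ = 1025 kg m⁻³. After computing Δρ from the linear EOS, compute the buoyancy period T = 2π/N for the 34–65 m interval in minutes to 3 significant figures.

ΔT = -10.7 K, ΔS = +1.45 psu (deep − shallow).
Δρ/ρ₀ = −αΔT + βΔS = 2.354 × 10⁻³ + 1.102 × 10⁻³ = 3.456 × 10⁻³, so Δρ ≈ 3.542 kg m⁻³.
N² = (g/ρ₀)·Δρ/Δz = g·(Δρ/ρ₀)/Δz = 9.8 × 3.456 × 10⁻³ / 31 = 1.0925 × 10⁻³ s⁻².
N = √(1.0925 × 10⁻³) = 0.033053 rad s⁻¹ → T = 2π/N = 190.09 s = 3.1682 min ≈ 3.17 min.

3.17 min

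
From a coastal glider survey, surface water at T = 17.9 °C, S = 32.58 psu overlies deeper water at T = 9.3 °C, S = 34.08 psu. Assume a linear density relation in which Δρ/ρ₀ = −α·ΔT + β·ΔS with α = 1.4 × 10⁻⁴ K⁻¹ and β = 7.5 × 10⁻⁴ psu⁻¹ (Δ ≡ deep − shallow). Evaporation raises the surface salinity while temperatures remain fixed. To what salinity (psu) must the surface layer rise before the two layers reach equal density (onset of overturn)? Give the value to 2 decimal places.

35.69 psu

Neutral buoyancy requires −α(T_deep − T_surf) + β(S_deep − S_surf′) = 0.
S_surf′ = S_deep − (α/β)·ΔT = 34.08 − (1.4 × 10⁻⁴/7.5 × 10⁻⁴)·(-8.6) = 35.6853 psu.
Increase required: 35.6853 − 32.58 = 3.1053 psu.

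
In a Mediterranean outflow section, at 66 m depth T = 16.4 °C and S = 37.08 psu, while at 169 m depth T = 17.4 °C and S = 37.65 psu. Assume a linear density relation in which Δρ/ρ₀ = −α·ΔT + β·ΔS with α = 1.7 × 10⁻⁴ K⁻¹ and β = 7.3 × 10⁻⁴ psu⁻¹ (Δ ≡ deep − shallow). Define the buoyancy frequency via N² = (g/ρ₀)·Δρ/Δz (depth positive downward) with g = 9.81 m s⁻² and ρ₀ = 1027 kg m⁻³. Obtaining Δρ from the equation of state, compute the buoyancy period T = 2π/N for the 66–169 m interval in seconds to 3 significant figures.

1.30 × 10³ s

ΔT = +1.0 K, ΔS = +0.57 psu (deep − shallow).
Δρ/ρ₀ = −αΔT + βΔS = -1.70 × 10⁻⁴ + 4.161 × 10⁻⁴ = 2.461 × 10⁻⁴, so Δρ ≈ 0.2527 kg m⁻³.
N² = (g/ρ₀)·Δρ/Δz = g·(Δρ/ρ₀)/Δz = 9.81 × 2.461 × 10⁻⁴ / 103 = 2.3439 × 10⁻⁵ s⁻².
N = √(2.3439 × 10⁻⁵) = 4.8414 × 10⁻³ rad s⁻¹ → T = 2π/N = 1.2978 × 10³ s ≈ 1.30 × 10³ s.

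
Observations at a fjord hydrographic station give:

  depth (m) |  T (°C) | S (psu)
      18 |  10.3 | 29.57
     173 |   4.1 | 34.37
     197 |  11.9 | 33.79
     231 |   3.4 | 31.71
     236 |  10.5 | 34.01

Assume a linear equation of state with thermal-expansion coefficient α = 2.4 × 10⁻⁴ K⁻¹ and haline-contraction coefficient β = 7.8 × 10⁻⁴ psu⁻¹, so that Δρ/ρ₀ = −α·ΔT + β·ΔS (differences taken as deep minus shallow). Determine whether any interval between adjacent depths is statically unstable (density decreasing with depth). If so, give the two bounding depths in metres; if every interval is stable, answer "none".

173–197 m

Evaluate Δρ/ρ₀ = −αΔT + βΔS across each adjacent pair:
  18–173 m: −αΔT+βΔS = −(2.4 × 10⁻⁴)(-6.2)+(7.8 × 10⁻⁴)(+4.80) = 5.2 × 10⁻³ → stable
  173–197 m: −αΔT+βΔS = −(2.4 × 10⁻⁴)(+7.8)+(7.8 × 10⁻⁴)(-0.58) = -2.3 × 10⁻³ → UNSTABLE
  197–231 m: −αΔT+βΔS = −(2.4 × 10⁻⁴)(-8.5)+(7.8 × 10⁻⁴)(-2.08) = 4.2 × 10⁻⁴ → stable
  231–236 m: −αΔT+βΔS = −(2.4 × 10⁻⁴)(+7.1)+(7.8 × 10⁻⁴)(+2.30) = 9.0 × 10⁻⁵ → stable
The 173–197 m interval has Δρ < 0: lighter water underlies denser water.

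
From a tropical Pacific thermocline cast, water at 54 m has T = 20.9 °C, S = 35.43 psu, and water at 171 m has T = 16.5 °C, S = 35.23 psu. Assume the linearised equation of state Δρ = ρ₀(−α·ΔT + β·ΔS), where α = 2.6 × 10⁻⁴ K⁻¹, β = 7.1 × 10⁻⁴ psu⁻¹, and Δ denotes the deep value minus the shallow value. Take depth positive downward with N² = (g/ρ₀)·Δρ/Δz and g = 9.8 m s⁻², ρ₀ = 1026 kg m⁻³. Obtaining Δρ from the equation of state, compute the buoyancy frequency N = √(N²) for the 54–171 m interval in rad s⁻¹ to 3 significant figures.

9.16 × 10⁻³ rad s⁻¹

ΔT = -4.4 K, ΔS = -0.20 psu (deep − shallow).
Δρ/ρ₀ = −αΔT + βΔS = 1.144 × 10⁻³ − 1.42 × 10⁻⁴ = 1.002 × 10⁻³, so Δρ ≈ 1.028 kg m⁻³.
N² = (g/ρ₀)·Δρ/Δz = g·(Δρ/ρ₀)/Δz = 9.8 × 1.002 × 10⁻³ / 117 = 8.3928 × 10⁻⁵ s⁻².
N = √(8.3928 × 10⁻⁵) = 9.1612 × 10⁻³ rad s⁻¹ ≈ 9.16 × 10⁻³ rad s⁻¹.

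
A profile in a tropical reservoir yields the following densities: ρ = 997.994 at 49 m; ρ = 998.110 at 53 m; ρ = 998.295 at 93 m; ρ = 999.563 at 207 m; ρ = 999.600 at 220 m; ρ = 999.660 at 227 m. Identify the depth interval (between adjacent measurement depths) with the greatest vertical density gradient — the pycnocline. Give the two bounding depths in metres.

Compute the density gradient over each adjacent pair:
  49–53 m: Δρ/Δz = 0.116/4 = 0.029 kg m⁻⁴
  53–93 m: Δρ/Δz = 0.185/40 = 4.6 × 10⁻³ kg m⁻⁴
  93–207 m: Δρ/Δz = 1.268/114 = 0.011 kg m⁻⁴
  207–220 m: Δρ/Δz = 0.037/13 = 2.8 × 10⁻³ kg m⁻⁴
  220–227 m: Δρ/Δz = 0.060/7 = 8.6 × 10⁻³ kg m⁻⁴
The largest gradient is in the 49–53 m interval — the pycnocline.

49–53 m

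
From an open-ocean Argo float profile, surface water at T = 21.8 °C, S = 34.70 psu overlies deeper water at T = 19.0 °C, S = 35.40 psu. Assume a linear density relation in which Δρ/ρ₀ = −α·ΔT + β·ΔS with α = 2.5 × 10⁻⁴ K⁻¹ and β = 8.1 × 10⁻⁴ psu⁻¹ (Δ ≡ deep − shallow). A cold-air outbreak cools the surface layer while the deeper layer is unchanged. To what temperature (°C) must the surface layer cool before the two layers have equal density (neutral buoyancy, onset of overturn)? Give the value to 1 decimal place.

Neutral buoyancy requires Δρ = 0, i.e. −α(T_deep − T_surf′) + β(S_deep − S_surf) = 0.
T_surf′ = T_deep − (β/α)·ΔS = 19.0 − (8.1 × 10⁻⁴/2.5 × 10⁻⁴)·(+0.70) = 16.732 °C.
Cooling required: 21.8 − (16.732) = 5.068 °C.

16.7 °C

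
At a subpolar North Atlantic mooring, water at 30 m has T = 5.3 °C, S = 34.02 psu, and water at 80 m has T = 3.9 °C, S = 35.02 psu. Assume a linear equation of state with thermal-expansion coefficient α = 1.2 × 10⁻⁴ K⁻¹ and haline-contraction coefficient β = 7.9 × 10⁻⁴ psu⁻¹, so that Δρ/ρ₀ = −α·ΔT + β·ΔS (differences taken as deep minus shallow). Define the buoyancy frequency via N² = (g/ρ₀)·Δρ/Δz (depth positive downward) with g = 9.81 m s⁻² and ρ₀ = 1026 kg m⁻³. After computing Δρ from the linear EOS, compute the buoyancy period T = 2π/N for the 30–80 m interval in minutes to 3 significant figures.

ΔT = -1.4 K, ΔS = +1.00 psu (deep − shallow).
Δρ/ρ₀ = −αΔT + βΔS = 1.68 × 10⁻⁴ + 7.90 × 10⁻⁴ = 9.58 × 10⁻⁴, so Δρ ≈ 0.9829 kg m⁻³.
N² = (g/ρ₀)·Δρ/Δz = g·(Δρ/ρ₀)/Δz = 9.81 × 9.58 × 10⁻⁴ / 50 = 1.8796 × 10⁻⁴ s⁻².
N = √(1.8796 × 10⁻⁴) = 0.013710 rad s⁻¹ → T = 2π/N = 458.29 s = 7.6382 min ≈ 7.64 min.

7.64 min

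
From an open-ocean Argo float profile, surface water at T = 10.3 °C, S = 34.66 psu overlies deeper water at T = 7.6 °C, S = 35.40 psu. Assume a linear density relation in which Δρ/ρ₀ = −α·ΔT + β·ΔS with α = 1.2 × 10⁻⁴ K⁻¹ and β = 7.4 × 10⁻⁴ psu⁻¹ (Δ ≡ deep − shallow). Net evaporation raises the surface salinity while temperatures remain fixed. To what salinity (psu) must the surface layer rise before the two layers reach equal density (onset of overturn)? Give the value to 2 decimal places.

Neutral buoyancy requires −α(T_deep − T_surf) + β(S_deep − S_surf′) = 0.
S_surf′ = S_deep − (α/β)·ΔT = 35.40 − (1.2 × 10⁻⁴/7.4 × 10⁻⁴)·(-2.7) = 35.8378 psu.
Increase required: 35.8378 − 34.66 = 1.1778 psu.

35.84 psu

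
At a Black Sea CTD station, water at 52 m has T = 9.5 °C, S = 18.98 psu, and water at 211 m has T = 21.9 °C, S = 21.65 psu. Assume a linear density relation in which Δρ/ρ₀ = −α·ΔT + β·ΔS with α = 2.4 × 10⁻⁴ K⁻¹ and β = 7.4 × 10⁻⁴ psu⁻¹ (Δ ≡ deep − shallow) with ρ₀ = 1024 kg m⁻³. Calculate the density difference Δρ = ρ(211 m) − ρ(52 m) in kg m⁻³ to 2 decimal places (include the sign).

-1.02 kg m⁻³

ΔT = +12.4 K, ΔS = +2.67 psu (deep − shallow).
Δρ/ρ₀ = −(2.4 × 10⁻⁴)(+12.4) + (7.4 × 10⁻⁴)(+2.67) = -1.0002 × 10⁻³.
Δρ = 1024 × (-1.0002 × 10⁻³) = -1.02 kg m⁻³.
Negative Δρ: lighter below, statically unstable.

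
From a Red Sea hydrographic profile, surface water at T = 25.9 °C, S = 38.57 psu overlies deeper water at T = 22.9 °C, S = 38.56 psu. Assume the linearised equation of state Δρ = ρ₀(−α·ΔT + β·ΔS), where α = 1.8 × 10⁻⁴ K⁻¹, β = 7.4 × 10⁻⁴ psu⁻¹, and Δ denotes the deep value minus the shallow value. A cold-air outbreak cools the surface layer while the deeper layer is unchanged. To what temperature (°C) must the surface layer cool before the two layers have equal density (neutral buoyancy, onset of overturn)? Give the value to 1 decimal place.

22.9 °C

Neutral buoyancy requires Δρ = 0, i.e. −α(T_deep − T_surf′) + β(S_deep − S_surf) = 0.
T_surf′ = T_deep − (β/α)·ΔS = 22.9 − (7.4 × 10⁻⁴/1.8 × 10⁻⁴)·(-0.01) = 22.941 °C.
Cooling required: 25.9 − (22.941) = 2.959 °C.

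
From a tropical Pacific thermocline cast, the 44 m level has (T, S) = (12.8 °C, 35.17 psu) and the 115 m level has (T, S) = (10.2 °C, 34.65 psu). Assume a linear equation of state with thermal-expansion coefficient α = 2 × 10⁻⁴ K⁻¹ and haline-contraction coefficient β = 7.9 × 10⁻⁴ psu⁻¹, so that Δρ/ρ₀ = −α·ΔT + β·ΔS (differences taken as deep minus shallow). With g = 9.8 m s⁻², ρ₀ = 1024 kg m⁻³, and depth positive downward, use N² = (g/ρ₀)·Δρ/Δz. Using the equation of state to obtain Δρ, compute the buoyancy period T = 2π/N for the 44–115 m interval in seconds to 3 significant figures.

1.62 × 10³ s

ΔT = -2.6 K, ΔS = -0.52 psu (deep − shallow).
Δρ/ρ₀ = −αΔT + βΔS = 5.20 × 10⁻⁴ − 4.108 × 10⁻⁴ = 1.092 × 10⁻⁴, so Δρ ≈ 0.1118 kg m⁻³.
N² = (g/ρ₀)·Δρ/Δz = g·(Δρ/ρ₀)/Δz = 9.8 × 1.092 × 10⁻⁴ / 71 = 1.5073 × 10⁻⁵ s⁻².
N = √(1.5073 × 10⁻⁵) = 3.8824 × 10⁻³ rad s⁻¹ → T = 2π/N = 1.6184 × 10³ s ≈ 1.62 × 10³ s.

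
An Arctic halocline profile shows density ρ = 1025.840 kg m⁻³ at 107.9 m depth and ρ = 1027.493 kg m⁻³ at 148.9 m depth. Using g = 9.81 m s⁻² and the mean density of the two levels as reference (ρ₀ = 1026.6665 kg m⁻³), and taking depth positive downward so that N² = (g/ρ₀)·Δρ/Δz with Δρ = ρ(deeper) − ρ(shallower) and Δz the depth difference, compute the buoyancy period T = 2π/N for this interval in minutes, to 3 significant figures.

Δρ = 1027.493 − 1025.840 = 1.653 kg m⁻³ over Δz = 148.9 − 107.9 = 41 m.
N² = (9.81/1026.6665) × (1.653/41) = 3.8524 × 10⁻⁴ s⁻².
N = √(3.8524 × 10⁻⁴) = 0.019628 rad s⁻¹, so T = 2π/N = 320.11 s = 5.3352 min ≈ 5.34 min.

5.34 min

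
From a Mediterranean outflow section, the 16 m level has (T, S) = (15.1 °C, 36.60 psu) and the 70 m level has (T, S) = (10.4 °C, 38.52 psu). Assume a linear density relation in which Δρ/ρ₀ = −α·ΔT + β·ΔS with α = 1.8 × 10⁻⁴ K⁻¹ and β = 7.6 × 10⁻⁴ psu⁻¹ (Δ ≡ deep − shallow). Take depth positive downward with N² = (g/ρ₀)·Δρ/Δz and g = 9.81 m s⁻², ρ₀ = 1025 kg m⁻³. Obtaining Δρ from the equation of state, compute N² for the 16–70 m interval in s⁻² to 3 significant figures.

4.19 × 10⁻⁴ s⁻²

ΔT = -4.7 K, ΔS = +1.92 psu (deep − shallow).
Δρ/ρ₀ = −αΔT + βΔS = 8.46 × 10⁻⁴ + 1.4592 × 10⁻³ = 2.3052 × 10⁻³, so Δρ ≈ 2.363 kg m⁻³.
N² = (g/ρ₀)·Δρ/Δz = g·(Δρ/ρ₀)/Δz = 9.81 × 2.3052 × 10⁻³ / 54 = 4.1878 × 10⁻⁴ s⁻² ≈ 4.19 × 10⁻⁴ s⁻².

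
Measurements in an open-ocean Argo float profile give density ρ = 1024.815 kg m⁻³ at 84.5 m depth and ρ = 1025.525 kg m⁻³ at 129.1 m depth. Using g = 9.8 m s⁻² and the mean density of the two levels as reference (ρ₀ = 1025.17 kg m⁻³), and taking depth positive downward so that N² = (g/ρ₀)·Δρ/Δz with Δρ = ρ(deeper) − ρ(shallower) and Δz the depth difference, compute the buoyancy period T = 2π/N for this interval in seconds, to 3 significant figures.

509 s

Δρ = 1025.525 − 1024.815 = 0.710 kg m⁻³ over Δz = 129.1 − 84.5 = 44.6 m.
N² = (9.8/1025.17) × (0.710/44.6) = 1.5218 × 10⁻⁴ s⁻².
N = √(1.5218 × 10⁻⁴) = 0.012336 rad s⁻¹, so T = 2π/N = 509.34 s ≈ 509 s.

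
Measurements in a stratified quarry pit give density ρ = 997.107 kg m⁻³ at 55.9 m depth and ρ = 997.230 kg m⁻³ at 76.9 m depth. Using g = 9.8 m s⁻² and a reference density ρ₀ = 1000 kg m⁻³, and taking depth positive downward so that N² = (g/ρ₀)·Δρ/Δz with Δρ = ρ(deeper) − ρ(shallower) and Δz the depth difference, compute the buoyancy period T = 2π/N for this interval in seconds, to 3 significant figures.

829 s

Δρ = 997.230 − 997.107 = 0.123 kg m⁻³ over Δz = 76.9 − 55.9 = 21 m.
N² = (9.8/1000) × (0.123/21) = 5.7400 × 10⁻⁵ s⁻².
N = √(5.7400 × 10⁻⁵) = 7.5763 × 10⁻³ rad s⁻¹, so T = 2π/N = 829.32 s ≈ 829 s.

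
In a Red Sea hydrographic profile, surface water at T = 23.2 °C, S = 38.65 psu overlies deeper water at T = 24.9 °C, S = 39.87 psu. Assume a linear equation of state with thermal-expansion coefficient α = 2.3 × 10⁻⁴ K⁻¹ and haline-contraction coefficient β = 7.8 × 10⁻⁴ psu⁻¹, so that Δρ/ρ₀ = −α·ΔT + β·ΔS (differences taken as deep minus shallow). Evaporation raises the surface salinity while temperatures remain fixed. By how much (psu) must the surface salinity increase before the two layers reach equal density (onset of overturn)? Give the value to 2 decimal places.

0.72 psu

Neutral buoyancy requires −α(T_deep − T_surf) + β(S_deep − S_surf′) = 0.
S_surf′ = S_deep − (α/β)·ΔT = 39.87 − (2.3 × 10⁻⁴/7.8 × 10⁻⁴)·(+1.7) = 39.3687 psu.
Increase required: 39.3687 − 38.65 = 0.7187 psu.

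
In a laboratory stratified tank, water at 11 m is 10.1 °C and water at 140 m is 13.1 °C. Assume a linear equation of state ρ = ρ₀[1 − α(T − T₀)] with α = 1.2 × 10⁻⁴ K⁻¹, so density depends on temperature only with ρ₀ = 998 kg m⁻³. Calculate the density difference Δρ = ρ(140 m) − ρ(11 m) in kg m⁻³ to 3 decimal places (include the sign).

ΔT = +3.0 K, Δρ/ρ₀ = −αΔT = -3.60 × 10⁻⁴.
Δρ = 998 × (-3.60 × 10⁻⁴) = -0.359 kg m⁻³.
Negative Δρ: lighter below, statically unstable.

-0.359 kg m⁻³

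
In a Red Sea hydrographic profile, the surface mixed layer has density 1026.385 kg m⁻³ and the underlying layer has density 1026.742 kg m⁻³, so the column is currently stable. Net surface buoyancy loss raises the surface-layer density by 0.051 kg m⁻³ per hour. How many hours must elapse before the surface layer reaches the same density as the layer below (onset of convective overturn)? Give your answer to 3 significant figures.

7.00 hours

Density deficit of the surface layer: 1026.742 − 1026.385 = 0.357 kg m⁻³.
Required change = 0.357 / 0.051 = 7.00 hours.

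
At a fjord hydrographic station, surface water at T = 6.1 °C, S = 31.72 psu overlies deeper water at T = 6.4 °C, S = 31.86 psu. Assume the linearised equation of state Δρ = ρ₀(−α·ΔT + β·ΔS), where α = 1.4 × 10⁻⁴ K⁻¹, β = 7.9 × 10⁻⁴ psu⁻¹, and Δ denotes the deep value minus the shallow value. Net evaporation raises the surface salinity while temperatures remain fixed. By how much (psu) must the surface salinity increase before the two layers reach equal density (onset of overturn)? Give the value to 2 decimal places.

0.09 psu

Neutral buoyancy requires −α(T_deep − T_surf) + β(S_deep − S_surf′) = 0.
S_surf′ = S_deep − (α/β)·ΔT = 31.86 − (1.4 × 10⁻⁴/7.9 × 10⁻⁴)·(+0.3) = 31.8068 psu.
Increase required: 31.8068 − 31.72 = 0.0868 psu.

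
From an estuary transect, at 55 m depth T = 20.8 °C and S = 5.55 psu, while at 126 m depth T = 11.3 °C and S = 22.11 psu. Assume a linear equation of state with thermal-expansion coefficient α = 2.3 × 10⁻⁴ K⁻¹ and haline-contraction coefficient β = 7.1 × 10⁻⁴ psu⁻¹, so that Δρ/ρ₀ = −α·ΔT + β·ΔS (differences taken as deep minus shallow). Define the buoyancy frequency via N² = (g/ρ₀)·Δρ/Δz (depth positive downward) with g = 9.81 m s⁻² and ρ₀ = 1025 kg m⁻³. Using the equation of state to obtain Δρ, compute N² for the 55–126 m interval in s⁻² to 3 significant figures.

1.93 × 10⁻³ s⁻²

ΔT = -9.5 K, ΔS = +16.56 psu (deep − shallow).
Δρ/ρ₀ = −αΔT + βΔS = 2.185 × 10⁻³ + 0.0117576 = 0.0139426, so Δρ ≈ 14.29 kg m⁻³.
N² = (g/ρ₀)·Δρ/Δz = g·(Δρ/ρ₀)/Δz = 9.81 × 0.0139426 / 71 = 1.9264 × 10⁻³ s⁻² ≈ 1.93 × 10⁻³ s⁻².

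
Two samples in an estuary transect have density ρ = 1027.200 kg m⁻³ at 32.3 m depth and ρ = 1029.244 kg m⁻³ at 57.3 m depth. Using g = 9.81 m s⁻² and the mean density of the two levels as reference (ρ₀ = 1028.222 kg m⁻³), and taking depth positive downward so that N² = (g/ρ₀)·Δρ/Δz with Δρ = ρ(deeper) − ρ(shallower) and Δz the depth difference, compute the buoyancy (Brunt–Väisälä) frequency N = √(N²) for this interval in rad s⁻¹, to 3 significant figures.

0.0279 rad s⁻¹

Δρ = 1029.244 − 1027.200 = 2.044 kg m⁻³ over Δz = 57.3 − 32.3 = 25 m.
N² = (9.81/1028.222) × (2.044/25) = 7.8005 × 10⁻⁴ s⁻².
N = √(7.8005 × 10⁻⁴) = 0.027929 rad s⁻¹ ≈ 0.0279 rad s⁻¹.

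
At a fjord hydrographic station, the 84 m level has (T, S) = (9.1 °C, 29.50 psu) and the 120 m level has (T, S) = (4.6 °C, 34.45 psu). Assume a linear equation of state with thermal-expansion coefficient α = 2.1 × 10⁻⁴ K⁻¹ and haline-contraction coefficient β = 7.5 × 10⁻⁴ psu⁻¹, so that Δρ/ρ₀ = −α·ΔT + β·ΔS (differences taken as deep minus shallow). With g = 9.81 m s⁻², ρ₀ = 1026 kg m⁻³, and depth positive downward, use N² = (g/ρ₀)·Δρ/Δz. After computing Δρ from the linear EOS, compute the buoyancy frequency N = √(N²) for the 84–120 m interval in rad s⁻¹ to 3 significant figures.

ΔT = -4.5 K, ΔS = +4.95 psu (deep − shallow).
Δρ/ρ₀ = −αΔT + βΔS = 9.45 × 10⁻⁴ + 3.7125 × 10⁻³ = 4.6575 × 10⁻³, so Δρ ≈ 4.779 kg m⁻³.
N² = (g/ρ₀)·Δρ/Δz = g·(Δρ/ρ₀)/Δz = 9.81 × 4.6575 × 10⁻³ / 36 = 1.2692 × 10⁻³ s⁻².
N = √(1.2692 × 10⁻³) = 0.035626 rad s⁻¹ ≈ 0.0356 rad s⁻¹.

0.0356 rad s⁻¹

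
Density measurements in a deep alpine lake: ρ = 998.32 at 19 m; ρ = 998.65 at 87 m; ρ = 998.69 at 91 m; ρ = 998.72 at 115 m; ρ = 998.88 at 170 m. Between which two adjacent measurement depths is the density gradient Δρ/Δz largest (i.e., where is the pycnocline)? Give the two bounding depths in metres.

Compute the density gradient over each adjacent pair:
  19–87 m: Δρ/Δz = 0.33/68 = 4.9 × 10⁻³ kg m⁻⁴
  87–91 m: Δρ/Δz = 0.04/4 = 0.010 kg m⁻⁴
  91–115 m: Δρ/Δz = 0.03/24 = 1.3 × 10⁻³ kg m⁻⁴
  115–170 m: Δρ/Δz = 0.16/55 = 2.9 × 10⁻³ kg m⁻⁴
The largest gradient is in the 87–91 m interval — the pycnocline.

87–91 m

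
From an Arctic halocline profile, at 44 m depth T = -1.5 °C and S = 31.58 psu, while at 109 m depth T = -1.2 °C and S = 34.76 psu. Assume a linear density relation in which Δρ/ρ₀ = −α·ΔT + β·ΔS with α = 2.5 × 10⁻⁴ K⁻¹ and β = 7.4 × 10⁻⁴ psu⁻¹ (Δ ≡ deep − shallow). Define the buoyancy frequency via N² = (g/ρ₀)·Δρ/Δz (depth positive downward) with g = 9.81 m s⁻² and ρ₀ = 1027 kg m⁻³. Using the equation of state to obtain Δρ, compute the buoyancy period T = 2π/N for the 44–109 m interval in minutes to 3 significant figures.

5.65 min

ΔT = +0.3 K, ΔS = +3.18 psu (deep − shallow).
Δρ/ρ₀ = −αΔT + βΔS = -7.50 × 10⁻⁵ + 2.3532 × 10⁻³ = 2.2782 × 10⁻³, so Δρ ≈ 2.340 kg m⁻³.
N² = (g/ρ₀)·Δρ/Δz = g·(Δρ/ρ₀)/Δz = 9.81 × 2.2782 × 10⁻³ / 65 = 3.4383 × 10⁻⁴ s⁻².
N = √(3.4383 × 10⁻⁴) = 0.018543 rad s⁻¹ → T = 2π/N = 338.84 s = 5.6473 min ≈ 5.65 min.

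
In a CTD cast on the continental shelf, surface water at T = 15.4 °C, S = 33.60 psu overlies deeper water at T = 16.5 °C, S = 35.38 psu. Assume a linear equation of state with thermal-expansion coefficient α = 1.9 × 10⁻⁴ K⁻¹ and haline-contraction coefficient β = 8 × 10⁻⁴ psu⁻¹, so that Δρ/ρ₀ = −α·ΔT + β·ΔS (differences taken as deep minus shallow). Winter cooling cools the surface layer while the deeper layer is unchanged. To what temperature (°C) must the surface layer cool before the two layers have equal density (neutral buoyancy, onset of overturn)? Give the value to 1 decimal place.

Neutral buoyancy requires Δρ = 0, i.e. −α(T_deep − T_surf′) + β(S_deep − S_surf) = 0.
T_surf′ = T_deep − (β/α)·ΔS = 16.5 − (8 × 10⁻⁴/1.9 × 10⁻⁴)·(+1.78) = 9.005 °C.
Cooling required: 15.4 − (9.005) = 6.395 °C.

9.0 °C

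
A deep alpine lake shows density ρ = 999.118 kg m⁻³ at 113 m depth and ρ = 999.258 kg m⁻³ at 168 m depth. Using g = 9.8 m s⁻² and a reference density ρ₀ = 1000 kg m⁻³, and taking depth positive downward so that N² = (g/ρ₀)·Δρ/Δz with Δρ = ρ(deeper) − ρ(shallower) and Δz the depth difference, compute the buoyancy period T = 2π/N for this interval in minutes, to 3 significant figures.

Δρ = 999.258 − 999.118 = 0.140 kg m⁻³ over Δz = 168 − 113 = 55 m.
N² = (9.8/1000) × (0.140/55) = 2.4945 × 10⁻⁵ s⁻².
N = √(2.4945 × 10⁻⁵) = 4.9945 × 10⁻³ rad s⁻¹, so T = 2π/N = 1.2580 × 10³ s = 20.967 min ≈ 21.0 min.
Since Δρ > 0 the layer is stably stratified.

21.0 min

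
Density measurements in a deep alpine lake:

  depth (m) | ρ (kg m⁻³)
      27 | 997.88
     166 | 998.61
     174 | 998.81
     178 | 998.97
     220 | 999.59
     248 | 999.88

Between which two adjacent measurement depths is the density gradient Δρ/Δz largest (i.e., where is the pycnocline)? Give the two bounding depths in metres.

Compute the density gradient over each adjacent pair:
  27–166 m: Δρ/Δz = 0.73/139 = 5.3 × 10⁻³ kg m⁻⁴
  166–174 m: Δρ/Δz = 0.20/8 = 0.025 kg m⁻⁴
  174–178 m: Δρ/Δz = 0.16/4 = 0.040 kg m⁻⁴
  178–220 m: Δρ/Δz = 0.62/42 = 0.015 kg m⁻⁴
  220–248 m: Δρ/Δz = 0.29/28 = 0.010 kg m⁻⁴
The largest gradient is in the 174–178 m interval — the pycnocline.

174–178 m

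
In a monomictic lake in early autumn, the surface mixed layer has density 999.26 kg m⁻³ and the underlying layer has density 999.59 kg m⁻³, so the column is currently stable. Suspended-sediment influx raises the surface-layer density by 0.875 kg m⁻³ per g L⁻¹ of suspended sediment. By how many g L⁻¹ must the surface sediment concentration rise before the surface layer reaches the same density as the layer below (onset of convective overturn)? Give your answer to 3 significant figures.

Density deficit of the surface layer: 999.59 − 999.26 = 0.33 kg m⁻³.
Required change = 0.33 / 0.875 = 0.377 g L⁻¹.

0.377 g L⁻¹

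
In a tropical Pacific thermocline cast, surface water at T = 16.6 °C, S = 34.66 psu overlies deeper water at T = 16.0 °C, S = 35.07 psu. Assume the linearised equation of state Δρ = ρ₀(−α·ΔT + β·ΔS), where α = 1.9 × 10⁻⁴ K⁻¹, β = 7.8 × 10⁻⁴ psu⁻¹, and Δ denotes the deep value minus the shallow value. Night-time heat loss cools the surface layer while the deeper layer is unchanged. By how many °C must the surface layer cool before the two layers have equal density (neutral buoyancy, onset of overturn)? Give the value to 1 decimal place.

Neutral buoyancy requires Δρ = 0, i.e. −α(T_deep − T_surf′) + β(S_deep − S_surf) = 0.
T_surf′ = T_deep − (β/α)·ΔS = 16.0 − (7.8 × 10⁻⁴/1.9 × 10⁻⁴)·(+0.41) = 14.317 °C.
Cooling required: 16.6 − (14.317) = 2.283 °C.

2.3 °C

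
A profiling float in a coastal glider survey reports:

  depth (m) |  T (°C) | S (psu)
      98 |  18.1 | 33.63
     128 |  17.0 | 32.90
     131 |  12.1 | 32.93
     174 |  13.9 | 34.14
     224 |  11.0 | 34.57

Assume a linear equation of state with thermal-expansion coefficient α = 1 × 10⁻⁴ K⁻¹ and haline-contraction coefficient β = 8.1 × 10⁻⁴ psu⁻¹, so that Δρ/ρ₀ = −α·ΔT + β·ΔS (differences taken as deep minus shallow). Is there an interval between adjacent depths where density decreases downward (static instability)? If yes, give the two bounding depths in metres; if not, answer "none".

98–128 m

Evaluate Δρ/ρ₀ = −αΔT + βΔS across each adjacent pair:
  98–128 m: −αΔT+βΔS = −(1 × 10⁻⁴)(-1.1)+(8.1 × 10⁻⁴)(-0.73) = -4.8 × 10⁻⁴ → UNSTABLE
  128–131 m: −αΔT+βΔS = −(1 × 10⁻⁴)(-4.9)+(8.1 × 10⁻⁴)(+0.03) = 5.1 × 10⁻⁴ → stable
  131–174 m: −αΔT+βΔS = −(1 × 10⁻⁴)(+1.8)+(8.1 × 10⁻⁴)(+1.21) = 8.0 × 10⁻⁴ → stable
  174–224 m: −αΔT+βΔS = −(1 × 10⁻⁴)(-2.9)+(8.1 × 10⁻⁴)(+0.43) = 6.4 × 10⁻⁴ → stable
The 98–128 m interval has Δρ < 0: lighter water underlies denser water.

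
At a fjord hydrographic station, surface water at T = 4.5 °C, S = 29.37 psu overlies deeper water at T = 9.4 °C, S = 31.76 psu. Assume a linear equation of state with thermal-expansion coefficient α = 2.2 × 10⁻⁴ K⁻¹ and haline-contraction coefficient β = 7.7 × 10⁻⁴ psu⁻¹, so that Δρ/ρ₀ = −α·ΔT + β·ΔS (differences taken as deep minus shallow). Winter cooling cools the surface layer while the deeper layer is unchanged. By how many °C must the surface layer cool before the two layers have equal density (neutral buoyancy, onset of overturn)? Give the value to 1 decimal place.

3.5 °C

Neutral buoyancy requires Δρ = 0, i.e. −α(T_deep − T_surf′) + β(S_deep − S_surf) = 0.
T_surf′ = T_deep − (β/α)·ΔS = 9.4 − (7.7 × 10⁻⁴/2.2 × 10⁻⁴)·(+2.39) = 1.035 °C.
Cooling required: 4.5 − (1.035) = 3.465 °C.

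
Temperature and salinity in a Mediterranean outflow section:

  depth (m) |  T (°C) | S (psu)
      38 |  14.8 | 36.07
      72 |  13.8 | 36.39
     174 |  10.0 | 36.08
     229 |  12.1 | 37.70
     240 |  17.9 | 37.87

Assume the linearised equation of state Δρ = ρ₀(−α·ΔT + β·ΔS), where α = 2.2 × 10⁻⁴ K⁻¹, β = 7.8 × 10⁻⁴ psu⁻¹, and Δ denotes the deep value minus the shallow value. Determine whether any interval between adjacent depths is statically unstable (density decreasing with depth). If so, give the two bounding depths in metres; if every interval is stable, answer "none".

Evaluate Δρ/ρ₀ = −αΔT + βΔS across each adjacent pair:
  38–72 m: −αΔT+βΔS = −(2.2 × 10⁻⁴)(-1.0)+(7.8 × 10⁻⁴)(+0.32) = 4.7 × 10⁻⁴ → stable
  72–174 m: −αΔT+βΔS = −(2.2 × 10⁻⁴)(-3.8)+(7.8 × 10⁻⁴)(-0.31) = 5.9 × 10⁻⁴ → stable
  174–229 m: −αΔT+βΔS = −(2.2 × 10⁻⁴)(+2.1)+(7.8 × 10⁻⁴)(+1.62) = 8.0 × 10⁻⁴ → stable
  229–240 m: −αΔT+βΔS = −(2.2 × 10⁻⁴)(+5.8)+(7.8 × 10⁻⁴)(+0.17) = -1.1 × 10⁻³ → UNSTABLE
The 229–240 m interval has Δρ < 0: lighter water underlies denser water.

229–240 m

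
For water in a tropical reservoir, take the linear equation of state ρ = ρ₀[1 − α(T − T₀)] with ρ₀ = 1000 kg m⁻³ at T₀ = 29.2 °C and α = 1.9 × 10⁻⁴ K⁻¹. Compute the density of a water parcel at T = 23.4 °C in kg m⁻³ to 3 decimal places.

1001.102 kg m⁻³

T − T₀ = -5.8 K.
Bracket = 1 − α·(-5.8) = 1 + (1.102 × 10⁻³) = 1.0011020.
ρ = 1000 × 1.0011020 = 1001.102 kg m⁻³.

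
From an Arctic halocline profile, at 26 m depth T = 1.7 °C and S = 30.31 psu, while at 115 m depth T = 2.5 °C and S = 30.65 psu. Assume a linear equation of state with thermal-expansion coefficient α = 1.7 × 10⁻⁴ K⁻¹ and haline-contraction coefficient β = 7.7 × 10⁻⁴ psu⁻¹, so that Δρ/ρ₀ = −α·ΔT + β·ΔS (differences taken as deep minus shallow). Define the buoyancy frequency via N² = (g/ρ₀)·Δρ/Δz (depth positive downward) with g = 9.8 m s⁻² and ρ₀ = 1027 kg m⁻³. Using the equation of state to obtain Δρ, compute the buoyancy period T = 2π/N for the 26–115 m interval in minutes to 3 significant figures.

ΔT = +0.8 K, ΔS = +0.34 psu (deep − shallow).
Δρ/ρ₀ = −αΔT + βΔS = -1.36 × 10⁻⁴ + 2.618 × 10⁻⁴ = 1.258 × 10⁻⁴, so Δρ ≈ 0.1292 kg m⁻³.
N² = (g/ρ₀)·Δρ/Δz = g·(Δρ/ρ₀)/Δz = 9.8 × 1.258 × 10⁻⁴ / 89 = 1.3852 × 10⁻⁵ s⁻².
N = √(1.3852 × 10⁻⁵) = 3.7218 × 10⁻³ rad s⁻¹ → T = 2π/N = 1.6882 × 10³ s = 28.137 min ≈ 28.1 min.

28.1 min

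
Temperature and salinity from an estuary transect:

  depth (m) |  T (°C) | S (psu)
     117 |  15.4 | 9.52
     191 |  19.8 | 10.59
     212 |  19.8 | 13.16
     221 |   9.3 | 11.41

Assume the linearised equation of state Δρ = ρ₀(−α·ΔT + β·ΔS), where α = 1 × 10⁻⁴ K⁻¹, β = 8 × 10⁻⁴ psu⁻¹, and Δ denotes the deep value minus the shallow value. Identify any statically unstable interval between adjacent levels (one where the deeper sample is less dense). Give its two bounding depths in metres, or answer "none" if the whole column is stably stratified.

212–221 m

Evaluate Δρ/ρ₀ = −αΔT + βΔS across each adjacent pair:
  117–191 m: −αΔT+βΔS = −(1 × 10⁻⁴)(+4.4)+(8 × 10⁻⁴)(+1.07) = 4.2 × 10⁻⁴ → stable
  191–212 m: −αΔT+βΔS = −(1 × 10⁻⁴)(+0.0)+(8 × 10⁻⁴)(+2.57) = 2.1 × 10⁻³ → stable
  212–221 m: −αΔT+βΔS = −(1 × 10⁻⁴)(-10.5)+(8 × 10⁻⁴)(-1.75) = -3.5 × 10⁻⁴ → UNSTABLE
The 212–221 m interval has Δρ < 0: lighter water underlies denser water.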